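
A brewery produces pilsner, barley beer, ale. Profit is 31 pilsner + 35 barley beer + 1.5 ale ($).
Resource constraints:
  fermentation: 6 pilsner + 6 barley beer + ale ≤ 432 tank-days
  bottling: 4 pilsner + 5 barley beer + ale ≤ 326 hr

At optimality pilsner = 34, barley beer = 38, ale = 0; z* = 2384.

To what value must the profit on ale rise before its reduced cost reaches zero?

Both fermentation and bottling are binding at x*.
The binding rows give the dual system: 6·y_fermentation + 4·y_bottling = 31 and 6·y_fermentation + 5·y_bottling = 35.
Solving: y_fermentation = 2.5, y_bottling = 4.
ale enters the basis when its profit ≥ yᵀa₃ = 2.5·1 + 4·1 = 6.5.

6.5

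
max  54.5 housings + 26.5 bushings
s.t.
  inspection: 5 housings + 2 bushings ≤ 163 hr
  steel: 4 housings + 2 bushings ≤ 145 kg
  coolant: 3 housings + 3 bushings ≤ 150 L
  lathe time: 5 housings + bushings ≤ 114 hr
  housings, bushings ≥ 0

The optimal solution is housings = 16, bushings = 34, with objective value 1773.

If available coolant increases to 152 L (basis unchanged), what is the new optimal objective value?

Check each constraint at x*: inspection 148/163 (slack 15); steel 132/145 (slack 13); coolant 150/150 (tight); lathe time 114/114 (tight).
Since inspection, steel are not tight, their duals are 0.
From A_Bᵀ y = c: 3·y_coolant + 5·y_lathe time = 54.5; 3·y_coolant + 1·y_lathe time = 26.5.
This yields shadow prices y_coolant = 6.5, y_lathe time = 7.
Δz = y_coolant·Δb = 6.5 × (2) = 13, so new z* = 1773 + 13 = 1786.

1786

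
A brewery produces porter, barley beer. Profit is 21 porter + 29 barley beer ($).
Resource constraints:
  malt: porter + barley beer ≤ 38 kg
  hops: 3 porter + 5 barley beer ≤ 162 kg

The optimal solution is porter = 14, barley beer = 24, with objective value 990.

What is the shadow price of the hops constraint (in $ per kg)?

At the optimum: malt uses 38 of 38 (binding); hops uses 162 of 162 (binding).
From A_Bᵀ y = c: 1·y_malt + 3·y_hops = 21; 1·y_malt + 5·y_hops = 29.
Solving: y_malt = 9, y_hops = 4.
Shadow price of hops = 4.

4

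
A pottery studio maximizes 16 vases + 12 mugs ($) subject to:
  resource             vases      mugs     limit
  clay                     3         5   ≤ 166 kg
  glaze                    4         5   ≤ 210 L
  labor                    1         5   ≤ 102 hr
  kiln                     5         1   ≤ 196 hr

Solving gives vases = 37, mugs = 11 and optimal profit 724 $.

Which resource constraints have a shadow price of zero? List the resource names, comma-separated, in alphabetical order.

glaze, labor

clay: 166/166 (binding)
glaze: 203/210 (slack 7)
labor: 92/102 (slack 10)
kiln: 196/196 (binding)
By complementary slackness, a constraint with positive slack has shadow price 0 → glaze, labor.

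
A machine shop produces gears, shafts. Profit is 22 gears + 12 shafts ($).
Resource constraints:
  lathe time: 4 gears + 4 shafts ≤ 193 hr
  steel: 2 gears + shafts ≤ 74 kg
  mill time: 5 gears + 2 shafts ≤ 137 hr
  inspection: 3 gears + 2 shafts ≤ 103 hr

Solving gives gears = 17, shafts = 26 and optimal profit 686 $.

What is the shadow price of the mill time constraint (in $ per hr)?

2

Binding: mill time and inspection. Non-binding: lathe time (21 unused), steel (14 unused).
By complementary slackness, y = 0 for the non-binding constraints.
From A_Bᵀ y = c: 5·y_mill time + 3·y_inspection = 22; 2·y_mill time + 2·y_inspection = 12.
Solving: y_mill time = 2, y_inspection = 4.
Shadow price of mill time = 2.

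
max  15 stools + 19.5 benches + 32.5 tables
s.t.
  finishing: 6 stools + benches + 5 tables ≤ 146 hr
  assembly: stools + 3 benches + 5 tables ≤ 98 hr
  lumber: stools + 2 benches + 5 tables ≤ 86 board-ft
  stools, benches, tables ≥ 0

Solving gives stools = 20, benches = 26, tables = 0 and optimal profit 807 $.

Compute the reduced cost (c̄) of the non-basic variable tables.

-5

Check each constraint at x*: finishing 146/146 (tight); assembly 98/98 (tight); lumber 72/86 (slack 14).
By complementary slackness, y = 0 for the non-binding constraint.
From A_Bᵀ y = c: 6·y_finishing + 1·y_assembly = 15; 1·y_finishing + 3·y_assembly = 19.5.
This yields shadow prices y_finishing = 1.5, y_assembly = 6.
Reduced cost of tables: c₃ − yᵀa₃ = 32.5 − (1.5·5 + 6·5) = 32.5 − 37.5 = -5.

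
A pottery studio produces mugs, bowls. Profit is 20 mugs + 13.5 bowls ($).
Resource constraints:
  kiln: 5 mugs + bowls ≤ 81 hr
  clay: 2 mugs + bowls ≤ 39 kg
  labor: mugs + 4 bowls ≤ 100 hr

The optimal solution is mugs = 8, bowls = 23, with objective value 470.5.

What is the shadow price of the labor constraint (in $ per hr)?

1

Check each constraint at x*: kiln 63/81 (slack 18); clay 39/39 (tight); labor 100/100 (tight).
Since kiln is not tight, its dual is 0.
From A_Bᵀ y = c: 2·y_clay + 1·y_labor = 20; 1·y_clay + 4·y_labor = 13.5.
→ y_clay = 9.5 and y_labor = 1.
Shadow price of labor = 1.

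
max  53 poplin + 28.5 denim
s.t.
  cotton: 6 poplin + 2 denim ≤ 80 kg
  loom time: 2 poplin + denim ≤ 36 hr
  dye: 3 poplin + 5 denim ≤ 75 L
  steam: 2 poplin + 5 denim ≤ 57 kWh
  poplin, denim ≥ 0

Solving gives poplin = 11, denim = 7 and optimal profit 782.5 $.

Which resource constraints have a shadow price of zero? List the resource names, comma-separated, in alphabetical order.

cotton: 80/80 (binding)
loom time: 29/36 (slack 7)
dye: 68/75 (slack 7)
steam: 57/57 (binding)
By complementary slackness, a constraint with positive slack has shadow price 0 → dye, loom time.

dye, loom time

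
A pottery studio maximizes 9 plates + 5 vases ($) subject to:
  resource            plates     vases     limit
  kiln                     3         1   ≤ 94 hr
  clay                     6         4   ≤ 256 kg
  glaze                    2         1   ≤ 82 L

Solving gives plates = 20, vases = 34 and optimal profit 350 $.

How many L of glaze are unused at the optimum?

8

glaze used = 2·20 + 1·34 = 74; slack = 82 − 74 = 8.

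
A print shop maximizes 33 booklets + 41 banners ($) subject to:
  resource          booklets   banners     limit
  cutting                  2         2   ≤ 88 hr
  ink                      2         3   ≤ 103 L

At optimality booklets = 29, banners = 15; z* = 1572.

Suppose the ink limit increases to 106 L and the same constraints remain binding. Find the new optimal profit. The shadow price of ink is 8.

Δb = 3, so new z* = 1572 + (8)·(3) = 1572 + 24 = 1596.

1596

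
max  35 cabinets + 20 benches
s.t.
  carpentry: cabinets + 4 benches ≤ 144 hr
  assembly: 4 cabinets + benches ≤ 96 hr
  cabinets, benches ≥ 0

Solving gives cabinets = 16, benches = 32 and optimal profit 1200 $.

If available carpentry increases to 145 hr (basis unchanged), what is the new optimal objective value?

Both carpentry and assembly are binding at x*.
The binding rows give the dual system: 1·y_carpentry + 4·y_assembly = 35 and 4·y_carpentry + 1·y_assembly = 20.
→ y_carpentry = 3 and y_assembly = 8.
Δz = y_carpentry·Δb = 3 × (1) = 3, so new z* = 1200 + 3 = 1203.

1203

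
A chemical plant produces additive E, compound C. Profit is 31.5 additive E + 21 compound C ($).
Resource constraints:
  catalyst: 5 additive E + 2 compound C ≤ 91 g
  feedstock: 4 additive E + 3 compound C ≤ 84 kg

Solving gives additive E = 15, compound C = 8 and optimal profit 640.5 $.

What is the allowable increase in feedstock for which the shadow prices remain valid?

52.5

Binding constraints: catalyst, feedstock. The basis is B = [[5,2],[4,3]] with det 7.
Per unit increase in feedstock, x* moves by d = (-0.2857, 0.7143).
The basis stays optimal until additive E reaches 0; allowable increase = 52.5 kg.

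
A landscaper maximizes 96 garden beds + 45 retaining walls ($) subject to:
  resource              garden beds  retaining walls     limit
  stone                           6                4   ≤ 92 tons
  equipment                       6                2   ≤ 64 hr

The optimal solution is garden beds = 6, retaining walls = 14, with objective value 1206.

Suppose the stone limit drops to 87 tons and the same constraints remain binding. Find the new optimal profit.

1173.5

At the optimum: stone uses 92 of 92 (binding); equipment uses 64 of 64 (binding).
From A_Bᵀ y = c: 6·y_stone + 6·y_equipment = 96; 4·y_stone + 2·y_equipment = 45.
→ y_stone = 6.5 and y_equipment = 9.5.
Δz = y_stone·Δb = 6.5 × (-5) = -32.5, so new z* = 1206 − 32.5 = 1173.5.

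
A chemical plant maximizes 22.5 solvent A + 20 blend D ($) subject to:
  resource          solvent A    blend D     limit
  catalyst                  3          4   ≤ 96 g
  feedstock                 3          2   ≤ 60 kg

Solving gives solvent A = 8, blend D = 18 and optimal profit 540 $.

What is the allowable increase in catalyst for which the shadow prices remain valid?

Binding constraints: catalyst, feedstock. The basis is B = [[3,4],[3,2]] with det -6.
Per unit increase in catalyst, x* moves by d = (-0.3333, 0.5).
The basis stays optimal until solvent A reaches 0; allowable increase = 24 g.

24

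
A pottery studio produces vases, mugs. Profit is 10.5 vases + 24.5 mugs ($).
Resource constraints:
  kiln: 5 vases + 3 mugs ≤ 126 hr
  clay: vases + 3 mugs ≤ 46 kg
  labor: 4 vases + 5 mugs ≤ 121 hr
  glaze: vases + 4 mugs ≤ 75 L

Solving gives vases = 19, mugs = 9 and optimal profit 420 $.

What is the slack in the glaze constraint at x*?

20

glaze used = 1·19 + 4·9 = 55; slack = 75 − 55 = 20.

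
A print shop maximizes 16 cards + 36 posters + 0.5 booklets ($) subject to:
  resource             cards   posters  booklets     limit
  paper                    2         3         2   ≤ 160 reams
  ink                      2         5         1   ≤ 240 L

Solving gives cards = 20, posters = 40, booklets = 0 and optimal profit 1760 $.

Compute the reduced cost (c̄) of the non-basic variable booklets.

-9.5

Both paper and ink are binding at x*.
The binding rows give the dual system: 2·y_paper + 2·y_ink = 16 and 3·y_paper + 5·y_ink = 36.
→ y_paper = 2 and y_ink = 6.
Reduced cost of booklets: c₃ − yᵀa₃ = 0.5 − (2·2 + 6·1) = 0.5 − 10 = -9.5.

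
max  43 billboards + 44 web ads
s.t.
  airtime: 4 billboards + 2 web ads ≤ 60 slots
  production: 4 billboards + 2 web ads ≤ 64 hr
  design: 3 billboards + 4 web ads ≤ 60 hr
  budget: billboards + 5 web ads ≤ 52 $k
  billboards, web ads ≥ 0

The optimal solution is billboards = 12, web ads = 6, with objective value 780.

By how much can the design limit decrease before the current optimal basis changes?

Binding constraints: airtime, design. The basis is B = [[4,2],[3,4]] with det 10.
Per unit decrease in design, x* moves by d = (0.2, -0.4).
The basis stays optimal until web ads reaches 0; allowable decrease = 15 hr.

15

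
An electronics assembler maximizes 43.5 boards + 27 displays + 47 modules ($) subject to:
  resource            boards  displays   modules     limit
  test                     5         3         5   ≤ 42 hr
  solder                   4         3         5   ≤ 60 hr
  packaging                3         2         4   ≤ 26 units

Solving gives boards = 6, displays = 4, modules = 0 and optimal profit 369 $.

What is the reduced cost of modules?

-1

At the optimum: test uses 42 of 42 (binding); solder uses 36 of 60 (slack = 24); packaging uses 26 of 26 (binding).
Since solder is not tight, its dual is 0.
From A_Bᵀ y = c: 5·y_test + 3·y_packaging = 43.5; 3·y_test + 2·y_packaging = 27.
Solving: y_test = 6, y_packaging = 4.5.
Reduced cost of modules: c₃ − yᵀa₃ = 47 − (6·5 + 4.5·4) = 47 − 48 = -1.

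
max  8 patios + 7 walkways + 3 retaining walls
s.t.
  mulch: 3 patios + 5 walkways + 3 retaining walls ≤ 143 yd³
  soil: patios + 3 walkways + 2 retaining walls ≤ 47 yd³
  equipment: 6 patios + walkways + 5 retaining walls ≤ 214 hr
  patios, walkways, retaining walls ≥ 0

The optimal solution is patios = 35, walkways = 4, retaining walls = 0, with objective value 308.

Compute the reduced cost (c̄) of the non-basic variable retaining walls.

-6

At the optimum: mulch uses 125 of 143 (slack = 18); soil uses 47 of 47 (binding); equipment uses 214 of 214 (binding).
Slack constraints have shadow price 0 (complementary slackness).
From A_Bᵀ y = c: 1·y_soil + 6·y_equipment = 8; 3·y_soil + 1·y_equipment = 7.
Solving: y_soil = 2, y_equipment = 1.
Reduced cost of retaining walls: c₃ − yᵀa₃ = 3 − (2·2 + 1·5) = 3 − 9 = -6.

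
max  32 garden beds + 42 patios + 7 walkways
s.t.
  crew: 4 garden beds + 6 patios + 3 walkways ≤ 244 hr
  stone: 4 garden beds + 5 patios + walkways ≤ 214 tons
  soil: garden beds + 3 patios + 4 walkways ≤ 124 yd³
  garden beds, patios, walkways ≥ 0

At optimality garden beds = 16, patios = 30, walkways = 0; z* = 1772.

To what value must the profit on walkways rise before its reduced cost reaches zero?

12

Binding: crew and stone. Non-binding: soil (18 unused).
Slack constraints have shadow price 0 (complementary slackness).
From A_Bᵀ y = c: 4·y_crew + 4·y_stone = 32; 6·y_crew + 5·y_stone = 42.
→ y_crew = 2 and y_stone = 6.
walkways enters the basis when its profit ≥ yᵀa₃ = 2·3 + 6·1 = 12.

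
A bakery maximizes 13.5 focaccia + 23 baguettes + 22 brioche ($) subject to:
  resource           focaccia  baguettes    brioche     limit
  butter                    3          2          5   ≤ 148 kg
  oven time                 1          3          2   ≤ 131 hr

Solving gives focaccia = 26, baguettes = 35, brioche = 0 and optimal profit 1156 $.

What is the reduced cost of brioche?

-2.5

Both butter and oven time are binding at x*.
The binding rows give the dual system: 3·y_butter + 1·y_oven time = 13.5 and 2·y_butter + 3·y_oven time = 23.
→ y_butter = 2.5 and y_oven time = 6.
Reduced cost of brioche: c₃ − yᵀa₃ = 22 − (2.5·5 + 6·2) = 22 − 24.5 = -2.5.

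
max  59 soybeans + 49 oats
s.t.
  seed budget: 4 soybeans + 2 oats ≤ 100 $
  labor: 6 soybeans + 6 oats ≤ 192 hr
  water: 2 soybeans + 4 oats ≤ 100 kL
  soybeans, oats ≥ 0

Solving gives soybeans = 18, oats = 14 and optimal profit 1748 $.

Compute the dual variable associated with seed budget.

Binding: seed budget and labor. Non-binding: water (8 unused).
Since water is not tight, its dual is 0.
From A_Bᵀ y = c: 4·y_seed budget + 6·y_labor = 59; 2·y_seed budget + 6·y_labor = 49.
This yields shadow prices y_seed budget = 5, y_labor = 6.5.
Shadow price of seed budget = 5.

5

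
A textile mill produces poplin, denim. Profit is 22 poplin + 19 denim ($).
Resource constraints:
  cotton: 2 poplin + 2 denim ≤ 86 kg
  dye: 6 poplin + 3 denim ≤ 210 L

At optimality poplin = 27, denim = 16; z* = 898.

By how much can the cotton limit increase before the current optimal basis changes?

54

Binding constraints: cotton, dye. The basis is B = [[2,2],[6,3]] with det -6.
Per unit increase in cotton, x* moves by d = (-0.5, 1).
The basis stays optimal until poplin reaches 0; allowable increase = 54 kg.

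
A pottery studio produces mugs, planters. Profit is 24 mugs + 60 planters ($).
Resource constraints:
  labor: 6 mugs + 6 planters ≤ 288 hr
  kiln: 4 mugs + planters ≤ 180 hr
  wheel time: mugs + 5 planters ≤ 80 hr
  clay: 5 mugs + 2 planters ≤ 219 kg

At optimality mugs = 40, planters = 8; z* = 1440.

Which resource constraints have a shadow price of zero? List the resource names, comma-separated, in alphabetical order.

clay, kiln

labor: 288/288 (binding)
kiln: 168/180 (slack 12)
wheel time: 80/80 (binding)
clay: 216/219 (slack 3)
By complementary slackness, a constraint with positive slack has shadow price 0 → clay, kiln.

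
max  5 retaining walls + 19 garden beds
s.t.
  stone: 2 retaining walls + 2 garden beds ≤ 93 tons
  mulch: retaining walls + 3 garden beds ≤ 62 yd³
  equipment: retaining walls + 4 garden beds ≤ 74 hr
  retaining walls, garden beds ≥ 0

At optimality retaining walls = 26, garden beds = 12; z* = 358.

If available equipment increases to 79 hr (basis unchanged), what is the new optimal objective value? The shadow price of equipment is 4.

Δb = 5, so new z* = 358 + (4)·(5) = 358 + 20 = 378.

378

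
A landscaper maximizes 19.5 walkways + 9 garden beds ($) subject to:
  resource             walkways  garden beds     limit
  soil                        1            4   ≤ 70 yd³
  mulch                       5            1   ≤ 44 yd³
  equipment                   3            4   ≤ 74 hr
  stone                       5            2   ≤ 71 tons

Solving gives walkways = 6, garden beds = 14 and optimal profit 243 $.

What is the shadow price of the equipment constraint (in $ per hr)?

Check each constraint at x*: soil 62/70 (slack 8); mulch 44/44 (tight); equipment 74/74 (tight); stone 58/71 (slack 13).
By complementary slackness, y = 0 for the non-binding constraints.
The binding rows give the dual system: 5·y_mulch + 3·y_equipment = 19.5 and 1·y_mulch + 4·y_equipment = 9.
→ y_mulch = 3 and y_equipment = 1.5.
Shadow price of equipment = 1.5.

1.5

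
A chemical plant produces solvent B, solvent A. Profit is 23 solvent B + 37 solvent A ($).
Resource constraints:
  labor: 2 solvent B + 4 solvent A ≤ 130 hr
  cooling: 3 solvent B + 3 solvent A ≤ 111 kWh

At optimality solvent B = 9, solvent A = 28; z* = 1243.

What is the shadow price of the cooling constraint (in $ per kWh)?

3

Both labor and cooling are binding at x*.
From A_Bᵀ y = c: 2·y_labor + 3·y_cooling = 23; 4·y_labor + 3·y_cooling = 37.
This yields shadow prices y_labor = 7, y_cooling = 3.
Shadow price of cooling = 3.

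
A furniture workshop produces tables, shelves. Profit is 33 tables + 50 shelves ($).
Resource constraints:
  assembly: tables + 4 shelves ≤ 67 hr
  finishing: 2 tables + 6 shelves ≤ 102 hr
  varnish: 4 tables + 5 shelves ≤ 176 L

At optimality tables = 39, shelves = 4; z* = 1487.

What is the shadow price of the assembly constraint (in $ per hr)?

Binding: finishing and varnish. Non-binding: assembly (12 unused).
Since assembly is not tight, its dual is 0.
The binding rows give the dual system: 2·y_finishing + 4·y_varnish = 33 and 6·y_finishing + 5·y_varnish = 50.
This yields shadow prices y_finishing = 2.5, y_varnish = 7.
Shadow price of assembly = 0.

0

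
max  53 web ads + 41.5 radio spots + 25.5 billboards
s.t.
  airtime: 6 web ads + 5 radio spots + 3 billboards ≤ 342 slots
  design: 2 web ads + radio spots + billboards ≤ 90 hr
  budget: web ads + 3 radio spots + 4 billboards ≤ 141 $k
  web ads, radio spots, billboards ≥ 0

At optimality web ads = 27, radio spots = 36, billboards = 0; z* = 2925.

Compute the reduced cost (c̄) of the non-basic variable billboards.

Check each constraint at x*: airtime 342/342 (tight); design 90/90 (tight); budget 135/141 (slack 6).
Slack constraints have shadow price 0 (complementary slackness).
The binding rows give the dual system: 6·y_airtime + 2·y_design = 53 and 5·y_airtime + 1·y_design = 41.5.
→ y_airtime = 7.5 and y_design = 4.
Reduced cost of billboards: c₃ − yᵀa₃ = 25.5 − (7.5·3 + 4·1) = 25.5 − 26.5 = -1.

-1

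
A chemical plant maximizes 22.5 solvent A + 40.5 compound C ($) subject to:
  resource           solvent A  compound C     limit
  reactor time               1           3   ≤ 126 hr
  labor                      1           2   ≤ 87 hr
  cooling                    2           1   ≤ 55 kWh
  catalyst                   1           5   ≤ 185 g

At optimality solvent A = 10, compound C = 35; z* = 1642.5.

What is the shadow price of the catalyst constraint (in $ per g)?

Binding: cooling and catalyst. Non-binding: reactor time (11 unused), labor (7 unused).
Since reactor time, labor are not tight, their duals are 0.
The binding rows give the dual system: 2·y_cooling + 1·y_catalyst = 22.5 and 1·y_cooling + 5·y_catalyst = 40.5.
→ y_cooling = 8 and y_catalyst = 6.5.
Shadow price of catalyst = 6.5.

6.5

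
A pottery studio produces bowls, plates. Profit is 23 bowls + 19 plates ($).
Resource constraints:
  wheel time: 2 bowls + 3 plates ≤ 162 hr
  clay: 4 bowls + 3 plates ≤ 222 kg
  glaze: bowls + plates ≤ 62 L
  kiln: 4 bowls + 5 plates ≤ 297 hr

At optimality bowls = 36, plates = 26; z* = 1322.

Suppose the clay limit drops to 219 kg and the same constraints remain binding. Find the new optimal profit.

Check each constraint at x*: wheel time 150/162 (slack 12); clay 222/222 (tight); glaze 62/62 (tight); kiln 274/297 (slack 23).
Slack constraints have shadow price 0 (complementary slackness).
Dual feasibility on the basic columns requires 4·y_clay + 1·y_glaze = 23, 3·y_clay + 1·y_glaze = 19.
This yields shadow prices y_clay = 4, y_glaze = 7.
Δz = y_clay·Δb = 4 × (-3) = -12, so new z* = 1322 − 12 = 1310.

1310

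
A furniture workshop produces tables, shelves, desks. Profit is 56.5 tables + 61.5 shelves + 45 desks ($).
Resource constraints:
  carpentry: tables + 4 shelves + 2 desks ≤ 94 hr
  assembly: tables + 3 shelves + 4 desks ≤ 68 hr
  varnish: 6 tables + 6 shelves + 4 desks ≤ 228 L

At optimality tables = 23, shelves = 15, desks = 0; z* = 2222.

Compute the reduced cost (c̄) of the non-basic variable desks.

-1

At the optimum: carpentry uses 83 of 94 (slack = 11); assembly uses 68 of 68 (binding); varnish uses 228 of 228 (binding).
Since carpentry is not tight, its dual is 0.
From A_Bᵀ y = c: 1·y_assembly + 6·y_varnish = 56.5; 3·y_assembly + 6·y_varnish = 61.5.
Solving: y_assembly = 2.5, y_varnish = 9.
Reduced cost of desks: c₃ − yᵀa₃ = 45 − (2.5·4 + 9·4) = 45 − 46 = -1.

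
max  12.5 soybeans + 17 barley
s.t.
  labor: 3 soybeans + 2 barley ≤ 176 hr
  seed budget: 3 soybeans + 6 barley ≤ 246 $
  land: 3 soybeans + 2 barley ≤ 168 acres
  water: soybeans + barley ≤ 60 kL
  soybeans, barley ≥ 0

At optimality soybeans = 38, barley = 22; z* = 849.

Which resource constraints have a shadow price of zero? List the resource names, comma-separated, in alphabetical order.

labor, land

labor: 158/176 (slack 18)
seed budget: 246/246 (binding)
land: 158/168 (slack 10)
water: 60/60 (binding)
By complementary slackness, a constraint with positive slack has shadow price 0 → labor, land.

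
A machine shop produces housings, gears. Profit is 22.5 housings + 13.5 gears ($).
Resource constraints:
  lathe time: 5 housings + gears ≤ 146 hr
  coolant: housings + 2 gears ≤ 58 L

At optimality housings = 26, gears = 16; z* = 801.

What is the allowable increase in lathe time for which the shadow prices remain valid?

Binding constraints: lathe time, coolant. The basis is B = [[5,1],[1,2]] with det 9.
Per unit increase in lathe time, x* moves by d = (0.2222, -0.1111).
The basis stays optimal until gears reaches 0; allowable increase = 144 hr.

144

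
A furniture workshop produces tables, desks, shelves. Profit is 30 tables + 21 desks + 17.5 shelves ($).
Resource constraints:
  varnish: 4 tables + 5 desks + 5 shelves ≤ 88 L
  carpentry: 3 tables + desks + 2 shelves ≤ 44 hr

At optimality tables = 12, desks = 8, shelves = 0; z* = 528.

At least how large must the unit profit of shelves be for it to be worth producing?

At the optimum: varnish uses 88 of 88 (binding); carpentry uses 44 of 44 (binding).
The binding rows give the dual system: 4·y_varnish + 3·y_carpentry = 30 and 5·y_varnish + 1·y_carpentry = 21.
Solving: y_varnish = 3, y_carpentry = 6.
shelves enters the basis when its profit ≥ yᵀa₃ = 3·5 + 6·2 = 27.

27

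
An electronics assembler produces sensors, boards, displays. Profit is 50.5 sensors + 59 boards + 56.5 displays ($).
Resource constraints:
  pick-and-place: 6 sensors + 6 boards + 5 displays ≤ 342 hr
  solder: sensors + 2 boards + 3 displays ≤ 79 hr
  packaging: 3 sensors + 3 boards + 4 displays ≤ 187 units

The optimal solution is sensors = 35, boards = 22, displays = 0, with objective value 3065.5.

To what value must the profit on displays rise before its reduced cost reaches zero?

60.5

Check each constraint at x*: pick-and-place 342/342 (tight); solder 79/79 (tight); packaging 171/187 (slack 16).
Since packaging is not tight, its dual is 0.
From A_Bᵀ y = c: 6·y_pick-and-place + 1·y_solder = 50.5; 6·y_pick-and-place + 2·y_solder = 59.
This yields shadow prices y_pick-and-place = 7, y_solder = 8.5.
displays enters the basis when its profit ≥ yᵀa₃ = 7·5 + 8.5·3 = 60.5.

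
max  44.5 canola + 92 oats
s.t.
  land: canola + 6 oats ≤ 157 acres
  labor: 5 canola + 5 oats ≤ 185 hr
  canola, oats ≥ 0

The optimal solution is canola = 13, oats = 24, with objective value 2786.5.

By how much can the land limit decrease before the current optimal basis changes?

120

Binding constraints: land, labor. The basis is B = [[1,6],[5,5]] with det -25.
Per unit decrease in land, x* moves by d = (0.2, -0.2).
The basis stays optimal until oats reaches 0; allowable decrease = 120 acres.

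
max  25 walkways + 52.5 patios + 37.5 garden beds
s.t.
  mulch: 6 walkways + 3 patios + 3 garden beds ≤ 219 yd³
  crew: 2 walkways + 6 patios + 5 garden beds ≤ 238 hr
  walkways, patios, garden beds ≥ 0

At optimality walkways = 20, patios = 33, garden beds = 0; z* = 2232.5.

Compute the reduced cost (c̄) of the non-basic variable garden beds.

Check each constraint at x*: mulch 219/219 (tight); crew 238/238 (tight).
From A_Bᵀ y = c: 6·y_mulch + 2·y_crew = 25; 3·y_mulch + 6·y_crew = 52.5.
This yields shadow prices y_mulch = 1.5, y_crew = 8.
Reduced cost of garden beds: c₃ − yᵀa₃ = 37.5 − (1.5·3 + 8·5) = 37.5 − 44.5 = -7.

-7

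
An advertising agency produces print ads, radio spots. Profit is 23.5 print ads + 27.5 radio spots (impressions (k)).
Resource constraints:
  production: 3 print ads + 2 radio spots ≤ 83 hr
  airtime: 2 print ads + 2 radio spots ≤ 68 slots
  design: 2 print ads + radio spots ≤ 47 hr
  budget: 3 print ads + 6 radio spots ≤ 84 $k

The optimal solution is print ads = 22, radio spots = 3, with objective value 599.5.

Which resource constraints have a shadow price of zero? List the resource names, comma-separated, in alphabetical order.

production: 72/83 (slack 11)
airtime: 50/68 (slack 18)
design: 47/47 (binding)
budget: 84/84 (binding)
By complementary slackness, a constraint with positive slack has shadow price 0 → airtime, production.

airtime, production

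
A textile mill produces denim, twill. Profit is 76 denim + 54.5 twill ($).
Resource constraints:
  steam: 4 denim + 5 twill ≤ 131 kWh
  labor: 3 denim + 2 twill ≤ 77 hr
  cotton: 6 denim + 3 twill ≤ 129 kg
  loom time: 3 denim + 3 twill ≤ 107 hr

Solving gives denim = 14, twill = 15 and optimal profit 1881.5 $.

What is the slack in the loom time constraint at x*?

loom time used = 3·14 + 3·15 = 87; slack = 107 − 87 = 20.

20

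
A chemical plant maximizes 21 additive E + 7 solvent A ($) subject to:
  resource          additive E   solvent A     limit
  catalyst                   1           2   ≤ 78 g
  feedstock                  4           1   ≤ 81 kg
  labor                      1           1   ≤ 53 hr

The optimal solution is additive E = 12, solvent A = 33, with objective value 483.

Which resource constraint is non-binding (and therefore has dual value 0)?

catalyst: 78/78 (binding)
feedstock: 81/81 (binding)
labor: 45/53 (slack 8)
By complementary slackness, a constraint with positive slack has shadow price 0 → labor.

labor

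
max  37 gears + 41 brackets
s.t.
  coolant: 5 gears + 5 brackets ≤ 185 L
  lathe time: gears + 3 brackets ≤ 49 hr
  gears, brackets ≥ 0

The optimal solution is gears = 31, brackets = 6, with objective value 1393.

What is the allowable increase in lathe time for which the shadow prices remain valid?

62

Binding constraints: coolant, lathe time. The basis is B = [[5,5],[1,3]] with det 10.
Per unit increase in lathe time, x* moves by d = (-0.5, 0.5).
The basis stays optimal until gears reaches 0; allowable increase = 62 hr.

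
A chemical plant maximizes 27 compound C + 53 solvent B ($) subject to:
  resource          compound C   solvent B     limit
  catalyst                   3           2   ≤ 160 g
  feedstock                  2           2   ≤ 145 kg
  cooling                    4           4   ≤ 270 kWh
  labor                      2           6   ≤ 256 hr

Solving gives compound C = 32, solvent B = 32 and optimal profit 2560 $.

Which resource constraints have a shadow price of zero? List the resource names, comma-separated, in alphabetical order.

cooling, feedstock

catalyst: 160/160 (binding)
feedstock: 128/145 (slack 17)
cooling: 256/270 (slack 14)
labor: 256/256 (binding)
By complementary slackness, a constraint with positive slack has shadow price 0 → cooling, feedstock.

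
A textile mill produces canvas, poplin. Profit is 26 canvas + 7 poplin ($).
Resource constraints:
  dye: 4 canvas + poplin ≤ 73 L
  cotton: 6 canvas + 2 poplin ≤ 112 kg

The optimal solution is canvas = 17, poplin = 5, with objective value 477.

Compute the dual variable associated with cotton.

Both dye and cotton are binding at x*.
The binding rows give the dual system: 4·y_dye + 6·y_cotton = 26 and 1·y_dye + 2·y_cotton = 7.
This yields shadow prices y_dye = 5, y_cotton = 1.
Shadow price of cotton = 1.

1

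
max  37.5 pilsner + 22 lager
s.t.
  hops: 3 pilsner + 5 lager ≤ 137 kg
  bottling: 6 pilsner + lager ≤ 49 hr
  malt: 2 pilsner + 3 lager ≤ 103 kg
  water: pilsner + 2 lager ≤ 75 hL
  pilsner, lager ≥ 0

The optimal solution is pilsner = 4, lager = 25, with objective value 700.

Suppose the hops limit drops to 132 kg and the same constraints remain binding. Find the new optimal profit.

682.5

Binding: hops and bottling. Non-binding: malt (20 unused), water (21 unused).
Since malt, water are not tight, their duals are 0.
From A_Bᵀ y = c: 3·y_hops + 6·y_bottling = 37.5; 5·y_hops + 1·y_bottling = 22.
This yields shadow prices y_hops = 3.5, y_bottling = 4.5.
Δz = y_hops·Δb = 3.5 × (-5) = -17.5, so new z* = 700 − 17.5 = 682.5.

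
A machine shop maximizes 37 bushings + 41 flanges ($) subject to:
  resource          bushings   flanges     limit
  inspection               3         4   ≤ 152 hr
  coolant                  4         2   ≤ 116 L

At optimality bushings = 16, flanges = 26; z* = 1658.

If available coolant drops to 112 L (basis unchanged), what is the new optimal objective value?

1648

Both inspection and coolant are binding at x*.
The binding rows give the dual system: 3·y_inspection + 4·y_coolant = 37 and 4·y_inspection + 2·y_coolant = 41.
→ y_inspection = 9 and y_coolant = 2.5.
Δz = y_coolant·Δb = 2.5 × (-4) = -10, so new z* = 1658 − 10 = 1648.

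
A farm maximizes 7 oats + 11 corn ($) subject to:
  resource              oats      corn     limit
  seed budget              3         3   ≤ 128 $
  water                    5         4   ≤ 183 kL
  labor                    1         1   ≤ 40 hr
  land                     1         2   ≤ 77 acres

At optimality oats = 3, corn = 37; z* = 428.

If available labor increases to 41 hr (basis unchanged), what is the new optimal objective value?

Binding: labor and land. Non-binding: seed budget (8 unused), water (20 unused).
Slack constraints have shadow price 0 (complementary slackness).
The binding rows give the dual system: 1·y_labor + 1·y_land = 7 and 1·y_labor + 2·y_land = 11.
This yields shadow prices y_labor = 3, y_land = 4.
Δz = y_labor·Δb = 3 × (1) = 3, so new z* = 428 + 3 = 431.

431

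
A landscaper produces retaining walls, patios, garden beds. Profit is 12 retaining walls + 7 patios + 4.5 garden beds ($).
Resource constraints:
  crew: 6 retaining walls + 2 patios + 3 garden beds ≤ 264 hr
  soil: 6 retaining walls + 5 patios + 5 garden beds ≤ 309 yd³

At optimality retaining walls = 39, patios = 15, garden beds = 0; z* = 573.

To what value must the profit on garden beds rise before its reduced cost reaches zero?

8

At the optimum: crew uses 264 of 264 (binding); soil uses 309 of 309 (binding).
From A_Bᵀ y = c: 6·y_crew + 6·y_soil = 12; 2·y_crew + 5·y_soil = 7.
This yields shadow prices y_crew = 1, y_soil = 1.
garden beds enters the basis when its profit ≥ yᵀa₃ = 1·3 + 1·5 = 8.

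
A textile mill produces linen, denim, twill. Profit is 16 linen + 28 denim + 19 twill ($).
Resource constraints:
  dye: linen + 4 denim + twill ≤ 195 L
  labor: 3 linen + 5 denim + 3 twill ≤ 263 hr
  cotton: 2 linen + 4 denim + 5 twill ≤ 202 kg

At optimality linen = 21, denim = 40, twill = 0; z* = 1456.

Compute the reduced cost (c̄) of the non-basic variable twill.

-3

Binding: labor and cotton. Non-binding: dye (14 unused).
Since dye is not tight, its dual is 0.
Dual feasibility on the basic columns requires 3·y_labor + 2·y_cotton = 16, 5·y_labor + 4·y_cotton = 28.
Solving: y_labor = 4, y_cotton = 2.
Reduced cost of twill: c₃ − yᵀa₃ = 19 − (4·3 + 2·5) = 19 − 22 = -3.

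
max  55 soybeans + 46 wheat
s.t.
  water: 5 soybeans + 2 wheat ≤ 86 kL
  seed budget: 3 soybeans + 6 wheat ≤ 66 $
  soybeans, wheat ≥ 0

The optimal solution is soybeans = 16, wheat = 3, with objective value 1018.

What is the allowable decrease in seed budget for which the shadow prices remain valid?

Binding constraints: water, seed budget. The basis is B = [[5,2],[3,6]] with det 24.
Per unit decrease in seed budget, x* moves by d = (0.0833, -0.2083).
The basis stays optimal until wheat reaches 0; allowable decrease = 14.4 $.

14.4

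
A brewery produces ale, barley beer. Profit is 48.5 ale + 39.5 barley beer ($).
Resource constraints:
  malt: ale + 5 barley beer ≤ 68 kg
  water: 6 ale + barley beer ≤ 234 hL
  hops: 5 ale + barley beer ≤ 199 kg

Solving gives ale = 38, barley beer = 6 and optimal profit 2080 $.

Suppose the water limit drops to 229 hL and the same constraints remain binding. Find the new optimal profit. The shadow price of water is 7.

2045

Δb = -5, so new z* = 2080 + (7)·(-5) = 2080 − 35 = 2045.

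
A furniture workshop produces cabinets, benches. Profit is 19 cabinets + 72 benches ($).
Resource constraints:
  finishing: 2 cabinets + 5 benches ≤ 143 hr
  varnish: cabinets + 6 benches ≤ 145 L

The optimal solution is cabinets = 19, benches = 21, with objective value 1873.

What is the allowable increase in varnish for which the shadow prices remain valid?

26.6

Binding constraints: finishing, varnish. The basis is B = [[2,5],[1,6]] with det 7.
Per unit increase in varnish, x* moves by d = (-0.7143, 0.2857).
The basis stays optimal until cabinets reaches 0; allowable increase = 26.6 L.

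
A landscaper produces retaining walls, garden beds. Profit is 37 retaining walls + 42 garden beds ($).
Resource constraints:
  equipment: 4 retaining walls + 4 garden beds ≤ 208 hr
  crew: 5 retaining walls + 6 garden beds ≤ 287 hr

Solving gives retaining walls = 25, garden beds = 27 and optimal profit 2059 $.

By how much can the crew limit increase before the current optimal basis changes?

Binding constraints: equipment, crew. The basis is B = [[4,4],[5,6]] with det 4.
Per unit increase in crew, x* moves by d = (-1, 1).
The basis stays optimal until retaining walls reaches 0; allowable increase = 25 hr.

25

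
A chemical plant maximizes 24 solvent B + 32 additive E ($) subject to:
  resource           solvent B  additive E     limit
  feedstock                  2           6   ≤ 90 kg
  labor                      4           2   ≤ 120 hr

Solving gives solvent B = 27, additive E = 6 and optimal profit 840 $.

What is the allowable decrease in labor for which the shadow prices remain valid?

Binding constraints: feedstock, labor. The basis is B = [[2,6],[4,2]] with det -20.
Per unit decrease in labor, x* moves by d = (-0.3, 0.1).
The basis stays optimal until solvent B reaches 0; allowable decrease = 90 hr.

90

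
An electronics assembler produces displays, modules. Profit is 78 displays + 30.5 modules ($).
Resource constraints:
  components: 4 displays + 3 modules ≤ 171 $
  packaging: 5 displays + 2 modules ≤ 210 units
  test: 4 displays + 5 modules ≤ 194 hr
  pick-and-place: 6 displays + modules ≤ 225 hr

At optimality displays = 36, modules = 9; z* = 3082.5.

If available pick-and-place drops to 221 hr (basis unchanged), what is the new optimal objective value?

3050.5

Check each constraint at x*: components 171/171 (tight); packaging 198/210 (slack 12); test 189/194 (slack 5); pick-and-place 225/225 (tight).
By complementary slackness, y = 0 for the non-binding constraints.
The binding rows give the dual system: 4·y_components + 6·y_pick-and-place = 78 and 3·y_components + 1·y_pick-and-place = 30.5.
Solving: y_components = 7.5, y_pick-and-place = 8.
Δz = y_pick-and-place·Δb = 8 × (-4) = -32, so new z* = 3082.5 − 32 = 3050.5.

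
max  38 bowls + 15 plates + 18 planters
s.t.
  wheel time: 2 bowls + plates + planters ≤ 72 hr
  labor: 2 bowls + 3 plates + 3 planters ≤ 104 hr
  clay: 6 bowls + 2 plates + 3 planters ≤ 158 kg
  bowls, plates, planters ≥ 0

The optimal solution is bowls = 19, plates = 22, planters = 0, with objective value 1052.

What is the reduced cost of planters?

Binding: labor and clay. Non-binding: wheel time (12 unused).
Slack constraints have shadow price 0 (complementary slackness).
The binding rows give the dual system: 2·y_labor + 6·y_clay = 38 and 3·y_labor + 2·y_clay = 15.
Solving: y_labor = 1, y_clay = 6.
Reduced cost of planters: c₃ − yᵀa₃ = 18 − (1·3 + 6·3) = 18 − 21 = -3.

-3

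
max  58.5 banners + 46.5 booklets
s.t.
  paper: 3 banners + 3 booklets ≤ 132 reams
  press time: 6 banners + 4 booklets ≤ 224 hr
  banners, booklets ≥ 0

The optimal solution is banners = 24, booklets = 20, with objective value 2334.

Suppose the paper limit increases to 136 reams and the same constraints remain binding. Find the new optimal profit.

2364

Check each constraint at x*: paper 132/132 (tight); press time 224/224 (tight).
From A_Bᵀ y = c: 3·y_paper + 6·y_press time = 58.5; 3·y_paper + 4·y_press time = 46.5.
This yields shadow prices y_paper = 7.5, y_press time = 6.
Δz = y_paper·Δb = 7.5 × (4) = 30, so new z* = 2334 + 30 = 2364.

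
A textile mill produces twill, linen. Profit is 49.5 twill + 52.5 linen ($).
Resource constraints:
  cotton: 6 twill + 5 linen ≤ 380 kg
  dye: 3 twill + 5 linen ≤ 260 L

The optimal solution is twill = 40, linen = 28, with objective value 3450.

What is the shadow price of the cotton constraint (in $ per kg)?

6

Both cotton and dye are binding at x*.
Dual feasibility on the basic columns requires 6·y_cotton + 3·y_dye = 49.5, 5·y_cotton + 5·y_dye = 52.5.
Solving: y_cotton = 6, y_dye = 4.5.
Shadow price of cotton = 6.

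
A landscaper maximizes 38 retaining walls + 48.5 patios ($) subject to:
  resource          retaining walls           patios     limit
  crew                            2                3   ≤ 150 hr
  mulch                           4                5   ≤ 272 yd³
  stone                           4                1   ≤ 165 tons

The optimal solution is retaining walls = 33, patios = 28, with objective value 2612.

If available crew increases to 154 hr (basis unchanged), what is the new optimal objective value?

2620

Binding: crew and mulch. Non-binding: stone (5 unused).
Slack constraints have shadow price 0 (complementary slackness).
Dual feasibility on the basic columns requires 2·y_crew + 4·y_mulch = 38, 3·y_crew + 5·y_mulch = 48.5.
→ y_crew = 2 and y_mulch = 8.5.
Δz = y_crew·Δb = 2 × (4) = 8, so new z* = 2612 + 8 = 2620.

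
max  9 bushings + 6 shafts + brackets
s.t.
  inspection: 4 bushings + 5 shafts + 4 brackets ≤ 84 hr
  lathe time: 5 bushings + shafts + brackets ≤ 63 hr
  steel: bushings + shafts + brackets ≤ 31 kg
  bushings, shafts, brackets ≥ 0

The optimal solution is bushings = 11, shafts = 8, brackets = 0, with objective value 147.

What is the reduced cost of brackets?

-4

Binding: inspection and lathe time. Non-binding: steel (12 unused).
By complementary slackness, y = 0 for the non-binding constraint.
From A_Bᵀ y = c: 4·y_inspection + 5·y_lathe time = 9; 5·y_inspection + 1·y_lathe time = 6.
Solving: y_inspection = 1, y_lathe time = 1.
Reduced cost of brackets: c₃ − yᵀa₃ = 1 − (1·4 + 1·1) = 1 − 5 = -4.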